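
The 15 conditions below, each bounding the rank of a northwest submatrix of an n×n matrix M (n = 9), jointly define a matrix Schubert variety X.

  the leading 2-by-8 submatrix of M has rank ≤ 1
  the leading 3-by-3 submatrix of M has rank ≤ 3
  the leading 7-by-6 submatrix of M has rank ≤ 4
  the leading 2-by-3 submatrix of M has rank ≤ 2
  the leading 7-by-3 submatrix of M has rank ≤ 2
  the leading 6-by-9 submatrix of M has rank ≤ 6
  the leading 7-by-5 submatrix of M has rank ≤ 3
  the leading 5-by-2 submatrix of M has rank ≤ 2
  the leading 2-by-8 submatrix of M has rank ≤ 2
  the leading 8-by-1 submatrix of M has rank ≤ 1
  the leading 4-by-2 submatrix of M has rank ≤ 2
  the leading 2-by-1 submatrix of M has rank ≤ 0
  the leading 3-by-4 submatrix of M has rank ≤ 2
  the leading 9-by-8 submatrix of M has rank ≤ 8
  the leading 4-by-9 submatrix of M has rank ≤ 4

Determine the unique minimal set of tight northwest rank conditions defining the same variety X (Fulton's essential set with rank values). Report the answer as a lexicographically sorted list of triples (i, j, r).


The tightest implied rank at each (i,j), from the 15 conditions:

  0 1 1 1 1 1 1 1 1
  0 1 1 1 1 1 1 1 2
  1 2 2 2 2 2 2 2 3
  1 2 2 3 3 3 3 3 4
  1 2 2 3 3 4 4 4 5
  1 2 2 3 3 4 5 5 6
  1 2 2 3 3 4 5 6 7
  1 2 3 4 4 5 6 7 8
  1 2 3 4 5 6 7 8 9

second differences of R give the permutation w = (2, 9, 1, 4, 6, 7, 8, 3, 5).

|D(w)|=15, |Ess(w)|=4:

[(2, 1, 0), (2, 8, 1), (7, 3, 2), (7, 5, 3)]


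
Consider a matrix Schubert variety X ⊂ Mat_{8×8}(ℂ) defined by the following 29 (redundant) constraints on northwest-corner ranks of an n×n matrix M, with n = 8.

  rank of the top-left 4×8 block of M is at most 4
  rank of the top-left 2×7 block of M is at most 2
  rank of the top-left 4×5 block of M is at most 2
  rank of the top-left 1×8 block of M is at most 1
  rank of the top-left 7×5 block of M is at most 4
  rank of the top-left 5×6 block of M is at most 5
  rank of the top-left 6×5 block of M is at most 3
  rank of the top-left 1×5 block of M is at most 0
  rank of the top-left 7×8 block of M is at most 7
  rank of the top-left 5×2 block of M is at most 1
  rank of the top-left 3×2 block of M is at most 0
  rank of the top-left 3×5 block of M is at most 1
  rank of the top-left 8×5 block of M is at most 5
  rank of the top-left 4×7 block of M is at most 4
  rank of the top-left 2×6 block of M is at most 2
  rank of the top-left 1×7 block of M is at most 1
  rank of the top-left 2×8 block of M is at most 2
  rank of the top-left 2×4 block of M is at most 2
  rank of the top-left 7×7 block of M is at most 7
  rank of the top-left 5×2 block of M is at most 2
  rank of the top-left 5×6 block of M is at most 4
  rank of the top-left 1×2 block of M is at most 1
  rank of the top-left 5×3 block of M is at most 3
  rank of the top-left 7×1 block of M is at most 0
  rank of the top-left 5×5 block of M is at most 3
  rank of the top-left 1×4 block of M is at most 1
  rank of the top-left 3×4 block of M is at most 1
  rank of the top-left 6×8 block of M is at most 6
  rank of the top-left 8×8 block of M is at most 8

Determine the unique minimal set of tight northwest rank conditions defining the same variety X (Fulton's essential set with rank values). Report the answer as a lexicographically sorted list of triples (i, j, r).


Reconstructing r_w from the 29 given conditions:

  0  0  0  0  0  1  1  1
  0  0  1  1  1  2  2  2
  0  0  1  1  1  2  3  3
  0  1  2  2  2  3  4  4
  0  1  2  3  3  4  5  5
  0  1  2  3  3  4  5  6
  0  1  2  3  4  5  6  7
  1  2  3  4  5  6  7  8

so w = (6, 3, 7, 2, 4, 8, 5, 1).

D(w) has 16 cells with 5 SE-corners; essential set:

[(1, 5, 0), (3, 2, 0), (3, 5, 1), (6, 5, 3), (7, 1, 0)]


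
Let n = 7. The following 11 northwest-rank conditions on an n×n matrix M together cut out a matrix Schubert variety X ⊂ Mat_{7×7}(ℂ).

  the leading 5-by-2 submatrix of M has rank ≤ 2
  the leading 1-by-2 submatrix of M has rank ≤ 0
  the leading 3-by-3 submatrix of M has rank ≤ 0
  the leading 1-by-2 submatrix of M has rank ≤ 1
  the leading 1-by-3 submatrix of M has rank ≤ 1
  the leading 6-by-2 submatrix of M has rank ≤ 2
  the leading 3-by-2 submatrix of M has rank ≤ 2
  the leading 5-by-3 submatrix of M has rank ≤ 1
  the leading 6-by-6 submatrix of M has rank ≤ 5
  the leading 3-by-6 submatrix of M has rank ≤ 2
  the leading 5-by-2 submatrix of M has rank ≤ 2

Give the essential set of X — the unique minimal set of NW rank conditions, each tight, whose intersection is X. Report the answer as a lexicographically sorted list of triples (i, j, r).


Recovering R(i,j) via the rank-extension bound from the 11 conditions:

  0, 0, 0, 1, 1, 1, 1
  0, 0, 0, 1, 2, 2, 2
  0, 0, 0, 1, 2, 2, 3
  1, 1, 1, 2, 3, 3, 4
  1, 1, 1, 2, 3, 4, 5
  1, 2, 2, 3, 4, 5, 6
  1, 2, 3, 4, 5, 6, 7

reading off 1-entries of Δ²R: w = (4, 5, 7, 1, 6, 2, 3).

Rothe diagram D(w) (12 cells), 3 SE-corners (essential conditions):

[(3, 3, 0), (3, 6, 2), (5, 3, 1)]


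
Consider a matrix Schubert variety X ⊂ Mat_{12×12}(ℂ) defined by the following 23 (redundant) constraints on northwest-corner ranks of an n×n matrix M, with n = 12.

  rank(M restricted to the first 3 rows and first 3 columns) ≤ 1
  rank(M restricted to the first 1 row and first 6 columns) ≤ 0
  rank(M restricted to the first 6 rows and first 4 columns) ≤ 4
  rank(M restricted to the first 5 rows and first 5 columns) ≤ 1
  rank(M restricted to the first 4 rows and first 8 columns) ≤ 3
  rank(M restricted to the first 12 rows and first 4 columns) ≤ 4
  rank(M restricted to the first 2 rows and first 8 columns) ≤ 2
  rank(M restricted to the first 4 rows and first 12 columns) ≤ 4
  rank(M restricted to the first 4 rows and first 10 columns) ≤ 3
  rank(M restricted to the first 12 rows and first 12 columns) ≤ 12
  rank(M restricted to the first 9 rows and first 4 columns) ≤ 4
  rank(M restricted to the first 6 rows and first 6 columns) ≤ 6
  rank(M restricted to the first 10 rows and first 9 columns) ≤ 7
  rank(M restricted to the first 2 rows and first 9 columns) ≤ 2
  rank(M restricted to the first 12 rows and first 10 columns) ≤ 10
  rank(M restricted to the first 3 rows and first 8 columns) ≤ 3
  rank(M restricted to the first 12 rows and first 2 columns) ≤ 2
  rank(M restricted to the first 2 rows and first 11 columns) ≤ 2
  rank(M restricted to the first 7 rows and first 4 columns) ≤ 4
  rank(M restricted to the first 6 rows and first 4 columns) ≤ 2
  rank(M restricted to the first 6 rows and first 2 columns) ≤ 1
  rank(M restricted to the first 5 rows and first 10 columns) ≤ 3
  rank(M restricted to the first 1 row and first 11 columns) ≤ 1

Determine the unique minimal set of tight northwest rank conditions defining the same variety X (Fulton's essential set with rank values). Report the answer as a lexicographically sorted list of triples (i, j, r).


The tightest implied rank at each (i,j), from the 23 conditions:

  R[1]: 0, 0, 0, 0, 0, 0, 1, 1, 1, 1, 1, 1
  R[2]: 1, 1, 1, 1, 1, 1, 2, 2, 2, 2, 2, 2
  R[3]: 1, 1, 1, 1, 1, 2, 3, 3, 3, 3, 3, 3
  R[4]: 1, 1, 1, 1, 1, 2, 3, 3, 3, 3, 4, 4
  R[5]: 1, 1, 1, 1, 1, 2, 3, 3, 3, 3, 4, 5
  R[6]: 1, 1, 2, 2, 2, 3, 4, 4, 4, 4, 5, 6
  R[7]: 1, 2, 3, 3, 3, 4, 5, 5, 5, 5, 6, 7
  R[8]: 1, 2, 3, 4, 4, 5, 6, 6, 6, 6, 7, 8
  R[9]: 1, 2, 3, 4, 5, 6, 7, 7, 7, 7, 8, 9
  R[10]: 1, 2, 3, 4, 5, 6, 7, 7, 7, 8, 9, 10
  R[11]: 1, 2, 3, 4, 5, 6, 7, 8, 8, 9, 10, 11
  R[12]: 1, 2, 3, 4, 5, 6, 7, 8, 9, 10, 11, 12

hence w(1..12) = (7, 1, 6, 11, 12, 3, 2, 4, 5, 10, 8, 9).

D(w) has 27 cells with 5 SE-corners; essential set:

[(1, 6, 0), (5, 5, 1), (5, 10, 3), (6, 2, 1), (10, 9, 7)]


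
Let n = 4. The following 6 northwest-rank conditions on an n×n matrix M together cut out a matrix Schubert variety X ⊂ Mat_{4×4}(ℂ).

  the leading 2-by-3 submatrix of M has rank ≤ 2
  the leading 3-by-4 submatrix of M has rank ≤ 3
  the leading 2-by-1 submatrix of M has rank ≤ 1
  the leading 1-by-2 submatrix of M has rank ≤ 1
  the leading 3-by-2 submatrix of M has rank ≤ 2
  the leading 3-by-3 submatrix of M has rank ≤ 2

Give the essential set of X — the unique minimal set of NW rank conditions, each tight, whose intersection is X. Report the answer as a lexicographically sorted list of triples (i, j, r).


The tightest implied rank at each (i,j), from the 6 conditions:

  i=1: 1  1  1  1
  i=2: 1  2  2  2
  i=3: 1  2  2  3
  i=4: 1  2  3  4

reading off 1-entries of Δ²R: w = (1, 2, 4, 3).

Fulton essential set (the sole Rothe cell):

[(3, 3, 2)]


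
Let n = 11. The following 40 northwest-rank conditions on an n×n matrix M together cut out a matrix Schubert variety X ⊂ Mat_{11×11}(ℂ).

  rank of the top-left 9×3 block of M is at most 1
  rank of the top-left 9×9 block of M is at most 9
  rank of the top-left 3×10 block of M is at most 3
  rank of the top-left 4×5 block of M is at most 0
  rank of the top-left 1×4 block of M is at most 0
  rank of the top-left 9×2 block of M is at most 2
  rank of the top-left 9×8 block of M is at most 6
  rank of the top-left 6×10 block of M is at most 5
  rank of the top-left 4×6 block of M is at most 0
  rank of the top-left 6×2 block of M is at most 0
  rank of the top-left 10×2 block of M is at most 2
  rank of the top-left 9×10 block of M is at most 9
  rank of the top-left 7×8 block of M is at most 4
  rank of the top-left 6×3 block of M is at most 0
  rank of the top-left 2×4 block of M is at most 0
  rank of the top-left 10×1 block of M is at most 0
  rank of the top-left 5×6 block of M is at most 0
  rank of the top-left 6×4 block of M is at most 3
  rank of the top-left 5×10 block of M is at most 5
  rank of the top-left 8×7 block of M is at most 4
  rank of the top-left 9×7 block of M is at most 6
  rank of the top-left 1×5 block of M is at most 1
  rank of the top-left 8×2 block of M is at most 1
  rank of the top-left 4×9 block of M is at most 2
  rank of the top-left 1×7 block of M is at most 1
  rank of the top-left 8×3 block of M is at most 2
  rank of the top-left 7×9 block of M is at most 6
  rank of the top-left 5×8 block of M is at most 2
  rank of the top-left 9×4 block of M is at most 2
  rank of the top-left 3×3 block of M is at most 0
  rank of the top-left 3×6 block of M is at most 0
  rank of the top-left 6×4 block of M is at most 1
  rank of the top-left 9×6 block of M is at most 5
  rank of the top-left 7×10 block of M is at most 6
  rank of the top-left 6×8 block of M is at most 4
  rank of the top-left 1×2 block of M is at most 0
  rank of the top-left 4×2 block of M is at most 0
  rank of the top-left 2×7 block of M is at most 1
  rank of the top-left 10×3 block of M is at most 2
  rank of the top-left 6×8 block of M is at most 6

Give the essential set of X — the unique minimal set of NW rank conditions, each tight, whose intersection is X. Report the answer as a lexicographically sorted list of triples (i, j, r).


Computing R[i][j] = min implied NW-rank bound (n=11, 40 conditions):

  row 1: 0 | 0 | 0 | 0 | 0 | 0 | 1 | 1 | 1 | 1 | 1
  row 2: 0 | 0 | 0 | 0 | 0 | 0 | 1 | 2 | 2 | 2 | 2
  row 3: 0 | 0 | 0 | 0 | 0 | 0 | 1 | 2 | 2 | 3 | 3
  row 4: 0 | 0 | 0 | 0 | 0 | 0 | 1 | 2 | 2 | 3 | 4
  row 5: 0 | 0 | 0 | 0 | 0 | 0 | 1 | 2 | 3 | 4 | 5
  row 6: 0 | 0 | 0 | 1 | 1 | 1 | 2 | 3 | 4 | 5 | 6
  row 7: 0 | 1 | 1 | 2 | 2 | 2 | 3 | 4 | 5 | 6 | 7
  row 8: 0 | 1 | 1 | 2 | 3 | 3 | 4 | 5 | 6 | 7 | 8
  row 9: 0 | 1 | 1 | 2 | 3 | 4 | 5 | 6 | 7 | 8 | 9
  row 10: 0 | 1 | 2 | 3 | 4 | 5 | 6 | 7 | 8 | 9 | 10
  row 11: 1 | 2 | 3 | 4 | 5 | 6 | 7 | 8 | 9 | 10 | 11

reading off 1-entries of Δ²R: w = (7, 8, 10, 11, 9, 4, 2, 5, 6, 3, 1).

ℓ(w)=41; the 5 essential cells (i,j,r):

[(4, 9, 2), (5, 6, 0), (6, 3, 0), (9, 3, 1), (10, 1, 0)]


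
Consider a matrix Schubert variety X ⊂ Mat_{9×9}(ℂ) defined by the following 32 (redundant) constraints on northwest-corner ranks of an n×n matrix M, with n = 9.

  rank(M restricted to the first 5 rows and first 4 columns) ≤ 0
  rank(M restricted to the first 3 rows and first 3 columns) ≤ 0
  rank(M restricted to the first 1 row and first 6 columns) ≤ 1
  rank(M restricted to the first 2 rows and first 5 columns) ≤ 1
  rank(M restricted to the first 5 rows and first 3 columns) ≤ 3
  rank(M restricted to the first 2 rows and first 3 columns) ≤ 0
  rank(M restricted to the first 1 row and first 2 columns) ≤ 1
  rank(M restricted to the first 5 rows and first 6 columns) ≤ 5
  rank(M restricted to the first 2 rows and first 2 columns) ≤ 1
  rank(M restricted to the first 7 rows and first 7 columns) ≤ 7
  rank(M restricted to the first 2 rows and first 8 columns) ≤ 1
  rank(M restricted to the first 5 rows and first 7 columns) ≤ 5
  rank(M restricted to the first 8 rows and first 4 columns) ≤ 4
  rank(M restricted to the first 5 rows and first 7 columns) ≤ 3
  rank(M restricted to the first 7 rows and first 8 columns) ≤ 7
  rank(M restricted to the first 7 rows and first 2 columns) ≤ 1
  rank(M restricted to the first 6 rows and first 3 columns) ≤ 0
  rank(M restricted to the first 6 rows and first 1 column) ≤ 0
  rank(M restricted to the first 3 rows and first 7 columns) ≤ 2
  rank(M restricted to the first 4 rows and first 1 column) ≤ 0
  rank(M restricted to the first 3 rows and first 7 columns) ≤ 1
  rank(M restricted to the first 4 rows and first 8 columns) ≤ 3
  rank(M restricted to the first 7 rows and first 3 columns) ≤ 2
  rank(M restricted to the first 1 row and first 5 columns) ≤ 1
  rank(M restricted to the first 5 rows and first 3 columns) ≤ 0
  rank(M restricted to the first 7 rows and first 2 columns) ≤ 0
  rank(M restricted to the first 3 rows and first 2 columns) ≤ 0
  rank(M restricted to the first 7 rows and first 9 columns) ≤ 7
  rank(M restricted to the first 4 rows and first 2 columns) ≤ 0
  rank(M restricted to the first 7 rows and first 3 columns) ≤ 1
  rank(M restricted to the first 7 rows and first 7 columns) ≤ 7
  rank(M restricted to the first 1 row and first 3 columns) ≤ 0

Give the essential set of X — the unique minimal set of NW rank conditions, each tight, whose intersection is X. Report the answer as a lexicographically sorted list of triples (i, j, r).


Rank table r_w(9×9) implied by the 32 constraints:

  0  0  0  0  1  1  1  1  1
  0  0  0  0  1  1  1  1  2
  0  0  0  0  1  1  1  2  3
  0  0  0  0  1  2  2  3  4
  0  0  0  0  1  2  3  4  5
  0  0  0  1  2  3  4  5  6
  0  0  1  2  3  4  5  6  7
  1  1  2  3  4  5  6  7  8
  1  2  3  4  5  6  7  8  9

giving w = (5, 9, 8, 6, 7, 4, 3, 1, 2) via Δ²R.

|D(w)|=30, |Ess(w)|=5:

[(2, 8, 1), (3, 7, 1), (5, 4, 0), (6, 3, 0), (7, 2, 0)]


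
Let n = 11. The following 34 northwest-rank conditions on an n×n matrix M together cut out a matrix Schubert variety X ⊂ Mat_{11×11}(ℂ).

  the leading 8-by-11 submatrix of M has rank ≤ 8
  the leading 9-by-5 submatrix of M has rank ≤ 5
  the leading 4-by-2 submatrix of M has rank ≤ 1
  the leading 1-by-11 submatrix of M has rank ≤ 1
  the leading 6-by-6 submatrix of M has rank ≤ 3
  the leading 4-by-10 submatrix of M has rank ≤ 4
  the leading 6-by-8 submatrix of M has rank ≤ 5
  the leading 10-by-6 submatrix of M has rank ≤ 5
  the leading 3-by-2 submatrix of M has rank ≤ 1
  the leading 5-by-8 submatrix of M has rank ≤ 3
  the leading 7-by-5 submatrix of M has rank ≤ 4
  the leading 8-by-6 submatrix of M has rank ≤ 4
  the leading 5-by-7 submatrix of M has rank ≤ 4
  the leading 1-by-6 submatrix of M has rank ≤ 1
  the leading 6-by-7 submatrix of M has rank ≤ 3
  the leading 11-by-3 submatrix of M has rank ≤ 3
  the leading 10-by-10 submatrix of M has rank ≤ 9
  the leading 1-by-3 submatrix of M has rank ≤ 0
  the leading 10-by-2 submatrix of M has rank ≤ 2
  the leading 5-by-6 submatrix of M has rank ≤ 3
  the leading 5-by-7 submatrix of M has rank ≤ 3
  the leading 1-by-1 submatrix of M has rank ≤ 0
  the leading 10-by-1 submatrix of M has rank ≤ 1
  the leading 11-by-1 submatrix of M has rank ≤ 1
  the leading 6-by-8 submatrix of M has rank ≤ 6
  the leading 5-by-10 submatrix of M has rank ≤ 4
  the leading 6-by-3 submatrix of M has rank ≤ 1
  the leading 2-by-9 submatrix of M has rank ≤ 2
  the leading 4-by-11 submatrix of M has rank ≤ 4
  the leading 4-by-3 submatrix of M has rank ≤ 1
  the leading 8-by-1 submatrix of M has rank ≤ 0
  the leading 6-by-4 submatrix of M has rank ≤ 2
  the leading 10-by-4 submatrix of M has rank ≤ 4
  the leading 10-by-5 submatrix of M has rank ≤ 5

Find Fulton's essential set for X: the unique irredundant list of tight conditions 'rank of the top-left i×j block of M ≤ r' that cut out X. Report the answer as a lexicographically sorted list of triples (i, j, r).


Propagating the 34 rank bounds to every northwest block:

  i=1: 0 | 0 | 0 | 1 | 1 | 1 | 1 | 1 | 1 | 1 | 1
  i=2: 0 | 1 | 1 | 2 | 2 | 2 | 2 | 2 | 2 | 2 | 2
  i=3: 0 | 1 | 1 | 2 | 3 | 3 | 3 | 3 | 3 | 3 | 3
  i=4: 0 | 1 | 1 | 2 | 3 | 3 | 3 | 3 | 4 | 4 | 4
  i=5: 0 | 1 | 1 | 2 | 3 | 3 | 3 | 3 | 4 | 4 | 5
  i=6: 0 | 1 | 1 | 2 | 3 | 3 | 3 | 4 | 5 | 5 | 6
  i=7: 0 | 1 | 2 | 3 | 4 | 4 | 4 | 5 | 6 | 6 | 7
  i=8: 0 | 1 | 2 | 3 | 4 | 4 | 5 | 6 | 7 | 7 | 8
  i=9: 1 | 2 | 3 | 4 | 5 | 5 | 6 | 7 | 8 | 8 | 9
  i=10: 1 | 2 | 3 | 4 | 5 | 5 | 6 | 7 | 8 | 9 | 10
  i=11: 1 | 2 | 3 | 4 | 5 | 6 | 7 | 8 | 9 | 10 | 11

second differences of R give the permutation w = (4, 2, 5, 9, 11, 8, 3, 7, 1, 10, 6).

Rothe diagram D(w) (25 cells), 8 SE-corners (essential conditions):

[(1, 3, 0), (5, 8, 3), (5, 10, 4), (6, 3, 1), (6, 7, 3), (8, 1, 0), (8, 6, 4), (10, 6, 5)]


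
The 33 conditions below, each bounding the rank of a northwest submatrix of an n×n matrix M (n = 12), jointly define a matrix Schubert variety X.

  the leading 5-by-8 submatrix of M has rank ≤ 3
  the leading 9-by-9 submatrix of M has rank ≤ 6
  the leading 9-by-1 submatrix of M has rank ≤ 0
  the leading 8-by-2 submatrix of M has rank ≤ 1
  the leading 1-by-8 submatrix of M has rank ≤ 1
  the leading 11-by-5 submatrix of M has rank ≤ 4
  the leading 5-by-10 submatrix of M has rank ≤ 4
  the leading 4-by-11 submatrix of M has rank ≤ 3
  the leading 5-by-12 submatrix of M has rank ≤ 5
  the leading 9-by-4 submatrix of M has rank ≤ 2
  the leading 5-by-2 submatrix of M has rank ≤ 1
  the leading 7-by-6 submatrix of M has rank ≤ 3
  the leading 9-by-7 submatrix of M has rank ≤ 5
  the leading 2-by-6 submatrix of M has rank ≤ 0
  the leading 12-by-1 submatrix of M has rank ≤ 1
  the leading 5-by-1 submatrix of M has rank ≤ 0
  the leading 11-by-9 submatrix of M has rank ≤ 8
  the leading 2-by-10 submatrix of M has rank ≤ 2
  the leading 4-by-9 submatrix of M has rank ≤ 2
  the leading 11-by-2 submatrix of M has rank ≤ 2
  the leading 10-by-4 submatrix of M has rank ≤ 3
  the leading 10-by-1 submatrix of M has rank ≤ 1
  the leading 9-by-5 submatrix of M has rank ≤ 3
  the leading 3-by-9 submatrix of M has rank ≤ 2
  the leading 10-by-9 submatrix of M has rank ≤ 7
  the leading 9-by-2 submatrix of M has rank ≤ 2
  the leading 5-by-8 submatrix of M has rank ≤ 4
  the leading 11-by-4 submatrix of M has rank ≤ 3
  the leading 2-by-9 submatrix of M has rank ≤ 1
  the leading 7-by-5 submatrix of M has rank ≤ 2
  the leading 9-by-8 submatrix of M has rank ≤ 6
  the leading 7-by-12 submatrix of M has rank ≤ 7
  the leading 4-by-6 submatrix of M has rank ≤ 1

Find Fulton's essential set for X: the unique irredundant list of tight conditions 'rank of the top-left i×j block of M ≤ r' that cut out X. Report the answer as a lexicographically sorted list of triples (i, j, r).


Rank table r_w(12×12) implied by the 33 constraints:

  row 1: 0 | 0 | 0 | 0 | 0 | 0 | 1 | 1 | 1 | 1 | 1 | 1
  row 2: 0 | 0 | 0 | 0 | 0 | 0 | 1 | 1 | 1 | 2 | 2 | 2
  row 3: 0 | 1 | 1 | 1 | 1 | 1 | 2 | 2 | 2 | 3 | 3 | 3
  row 4: 0 | 1 | 1 | 1 | 1 | 1 | 2 | 2 | 2 | 3 | 3 | 4
  row 5: 0 | 1 | 2 | 2 | 2 | 2 | 3 | 3 | 3 | 4 | 4 | 5
  row 6: 0 | 1 | 2 | 2 | 2 | 3 | 4 | 4 | 4 | 5 | 5 | 6
  row 7: 0 | 1 | 2 | 2 | 2 | 3 | 4 | 5 | 5 | 6 | 6 | 7
  row 8: 0 | 1 | 2 | 2 | 3 | 4 | 5 | 6 | 6 | 7 | 7 | 8
  row 9: 0 | 1 | 2 | 2 | 3 | 4 | 5 | 6 | 6 | 7 | 8 | 9
  row 10: 1 | 2 | 3 | 3 | 4 | 5 | 6 | 7 | 7 | 8 | 9 | 10
  row 11: 1 | 2 | 3 | 3 | 4 | 5 | 6 | 7 | 8 | 9 | 10 | 11
  row 12: 1 | 2 | 3 | 4 | 5 | 6 | 7 | 8 | 9 | 10 | 11 | 12

so w = (7, 10, 2, 12, 3, 6, 8, 5, 11, 1, 9, 4).

Rothe diagram D(w) (36 cells), 10 SE-corners (essential conditions):

[(2, 6, 0), (2, 9, 1), (4, 6, 1), (4, 9, 2), (4, 11, 3), (7, 5, 2), (9, 1, 0), (9, 4, 2), (9, 9, 6), (11, 4, 3)]


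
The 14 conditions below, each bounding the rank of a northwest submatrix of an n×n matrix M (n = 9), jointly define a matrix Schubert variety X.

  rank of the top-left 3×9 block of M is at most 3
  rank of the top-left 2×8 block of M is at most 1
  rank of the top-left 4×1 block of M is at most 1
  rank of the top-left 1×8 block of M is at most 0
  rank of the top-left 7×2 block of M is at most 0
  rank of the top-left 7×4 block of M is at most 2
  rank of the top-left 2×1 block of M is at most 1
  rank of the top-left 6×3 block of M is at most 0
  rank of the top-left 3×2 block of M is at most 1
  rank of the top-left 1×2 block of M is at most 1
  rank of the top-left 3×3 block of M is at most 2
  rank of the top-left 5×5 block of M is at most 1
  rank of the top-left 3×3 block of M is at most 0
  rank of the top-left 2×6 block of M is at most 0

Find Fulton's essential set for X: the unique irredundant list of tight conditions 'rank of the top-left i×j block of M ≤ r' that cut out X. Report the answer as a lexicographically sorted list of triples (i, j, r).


Computing R[i][j] = min implied NW-rank bound (n=9, 14 conditions):

  row 1: 0  0  0  0  0  0  0  0  1
  row 2: 0  0  0  0  0  0  1  1  2
  row 3: 0  0  0  1  1  1  2  2  3
  row 4: 0  0  0  1  1  2  3  3  4
  row 5: 0  0  0  1  1  2  3  4  5
  row 6: 0  0  0  1  2  3  4  5  6
  row 7: 0  0  1  2  3  4  5  6  7
  row 8: 1  1  2  3  4  5  6  7  8
  row 9: 1  2  3  4  5  6  7  8  9

reading off 1-entries of Δ²R: w = (9, 7, 4, 6, 8, 5, 3, 1, 2).

|D(w)|=30, |Ess(w)|=5:

[(1, 8, 0), (2, 6, 0), (5, 5, 1), (6, 3, 0), (7, 2, 0)]


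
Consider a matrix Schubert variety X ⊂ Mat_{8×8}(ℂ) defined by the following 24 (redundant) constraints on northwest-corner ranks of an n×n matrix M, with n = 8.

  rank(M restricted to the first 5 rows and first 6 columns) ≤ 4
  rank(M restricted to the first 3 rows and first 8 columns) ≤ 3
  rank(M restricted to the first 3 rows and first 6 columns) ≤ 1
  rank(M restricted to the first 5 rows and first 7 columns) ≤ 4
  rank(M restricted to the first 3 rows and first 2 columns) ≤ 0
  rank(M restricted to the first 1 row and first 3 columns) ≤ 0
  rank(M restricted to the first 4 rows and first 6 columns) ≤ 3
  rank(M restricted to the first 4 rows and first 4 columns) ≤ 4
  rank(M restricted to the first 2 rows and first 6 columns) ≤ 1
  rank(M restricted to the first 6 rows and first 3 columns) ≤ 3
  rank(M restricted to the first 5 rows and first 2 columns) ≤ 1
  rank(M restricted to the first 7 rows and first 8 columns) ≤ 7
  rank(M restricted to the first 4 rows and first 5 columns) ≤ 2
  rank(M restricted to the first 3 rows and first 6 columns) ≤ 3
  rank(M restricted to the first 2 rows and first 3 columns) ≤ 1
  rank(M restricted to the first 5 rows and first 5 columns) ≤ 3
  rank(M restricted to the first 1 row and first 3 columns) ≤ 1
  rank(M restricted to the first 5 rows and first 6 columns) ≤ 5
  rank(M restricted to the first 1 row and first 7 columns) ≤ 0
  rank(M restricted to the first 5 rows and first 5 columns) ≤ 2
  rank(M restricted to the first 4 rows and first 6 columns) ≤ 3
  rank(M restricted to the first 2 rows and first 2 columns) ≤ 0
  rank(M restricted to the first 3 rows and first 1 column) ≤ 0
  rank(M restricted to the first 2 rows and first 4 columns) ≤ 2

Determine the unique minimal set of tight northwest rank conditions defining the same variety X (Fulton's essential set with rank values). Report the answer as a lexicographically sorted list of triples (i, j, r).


The tightest implied rank at each (i,j), from the 24 conditions:

  i=1: 0  0  0  0  0  0  0  1
  i=2: 0  0  1  1  1  1  1  2
  i=3: 0  0  1  1  1  1  2  3
  i=4: 1  1  2  2  2  2  3  4
  i=5: 1  1  2  2  2  3  4  5
  i=6: 1  2  3  3  3  4  5  6
  i=7: 1  2  3  4  4  5  6  7
  i=8: 1  2  3  4  5  6  7  8

reading off 1-entries of Δ²R: w = (8, 3, 7, 1, 6, 2, 4, 5).

5 SE-corners of the 17-cell Rothe diagram give Ess(w):

[(1, 7, 0), (3, 2, 0), (3, 6, 1), (5, 2, 1), (5, 5, 2)]


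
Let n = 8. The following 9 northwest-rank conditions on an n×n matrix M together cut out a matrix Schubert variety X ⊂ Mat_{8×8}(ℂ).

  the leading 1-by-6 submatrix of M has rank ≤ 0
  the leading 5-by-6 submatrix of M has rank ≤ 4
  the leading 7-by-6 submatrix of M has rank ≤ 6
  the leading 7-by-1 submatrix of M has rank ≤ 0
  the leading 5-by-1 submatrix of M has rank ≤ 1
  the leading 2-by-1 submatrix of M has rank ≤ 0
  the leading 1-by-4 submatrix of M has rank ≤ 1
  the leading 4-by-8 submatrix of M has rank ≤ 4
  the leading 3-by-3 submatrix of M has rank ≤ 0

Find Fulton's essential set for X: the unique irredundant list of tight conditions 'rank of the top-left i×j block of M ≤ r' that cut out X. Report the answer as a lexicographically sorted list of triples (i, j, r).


Reconstructing r_w from the 9 given conditions:

  row 1: 0  0  0  0  0  0  1  1
  row 2: 0  0  0  1  1  1  2  2
  row 3: 0  0  0  1  2  2  3  3
  row 4: 0  1  1  2  3  3  4  4
  row 5: 0  1  2  3  4  4  5  5
  row 6: 0  1  2  3  4  5  6  6
  row 7: 0  1  2  3  4  5  6  7
  row 8: 1  2  3  4  5  6  7  8

hence w(1..8) = (7, 4, 5, 2, 3, 6, 8, 1).

D(w) has 16 cells with 3 SE-corners; essential set:

[(1, 6, 0), (3, 3, 0), (7, 1, 0)]


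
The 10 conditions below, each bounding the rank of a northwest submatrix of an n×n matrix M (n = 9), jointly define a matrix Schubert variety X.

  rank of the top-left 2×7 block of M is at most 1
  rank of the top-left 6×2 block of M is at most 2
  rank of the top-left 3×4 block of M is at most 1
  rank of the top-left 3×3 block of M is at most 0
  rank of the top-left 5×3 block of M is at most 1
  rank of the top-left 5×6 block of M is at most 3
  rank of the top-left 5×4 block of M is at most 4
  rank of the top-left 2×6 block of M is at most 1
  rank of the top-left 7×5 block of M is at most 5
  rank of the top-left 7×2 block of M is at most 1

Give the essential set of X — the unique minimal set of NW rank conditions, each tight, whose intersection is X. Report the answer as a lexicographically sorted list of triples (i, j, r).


Propagating the 10 rank bounds to every northwest block:

  0 0 0 1 1 1 1 1 1
  0 0 0 1 1 1 1 2 2
  0 0 0 1 2 2 2 3 3
  1 1 1 2 3 3 3 4 4
  1 1 1 2 3 3 4 5 5
  1 1 2 3 4 4 5 6 6
  1 1 2 3 4 5 6 7 7
  1 2 3 4 5 6 7 8 8
  1 2 3 4 5 6 7 8 9

second differences of R give the permutation w = (4, 8, 5, 1, 7, 3, 6, 2, 9).

5 SE-corners of the 17-cell Rothe diagram give Ess(w):

[(2, 7, 1), (3, 3, 0), (5, 3, 1), (5, 6, 3), (7, 2, 1)]


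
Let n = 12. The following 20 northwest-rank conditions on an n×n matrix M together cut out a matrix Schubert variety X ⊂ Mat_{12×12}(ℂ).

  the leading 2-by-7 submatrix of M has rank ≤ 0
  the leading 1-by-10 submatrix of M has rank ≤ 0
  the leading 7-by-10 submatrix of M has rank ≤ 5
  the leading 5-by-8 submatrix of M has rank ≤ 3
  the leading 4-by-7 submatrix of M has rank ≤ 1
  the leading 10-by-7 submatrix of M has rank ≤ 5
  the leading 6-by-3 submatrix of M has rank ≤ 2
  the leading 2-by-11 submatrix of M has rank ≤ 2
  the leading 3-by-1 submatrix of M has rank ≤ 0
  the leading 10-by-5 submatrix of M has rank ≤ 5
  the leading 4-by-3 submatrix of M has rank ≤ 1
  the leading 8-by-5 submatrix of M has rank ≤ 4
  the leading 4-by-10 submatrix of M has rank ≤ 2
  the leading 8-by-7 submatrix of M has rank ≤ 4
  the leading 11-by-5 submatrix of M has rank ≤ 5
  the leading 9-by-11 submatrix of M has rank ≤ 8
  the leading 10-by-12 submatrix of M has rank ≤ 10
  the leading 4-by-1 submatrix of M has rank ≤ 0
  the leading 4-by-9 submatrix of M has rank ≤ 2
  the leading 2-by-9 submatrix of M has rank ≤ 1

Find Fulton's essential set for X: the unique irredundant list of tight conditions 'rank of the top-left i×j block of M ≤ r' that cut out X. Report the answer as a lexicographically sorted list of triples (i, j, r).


Propagating the 20 rank bounds to every northwest block:

  R[1]: 0, 0, 0, 0, 0, 0, 0, 0, 0, 0, 1, 1
  R[2]: 0, 0, 0, 0, 0, 0, 0, 1, 1, 1, 2, 2
  R[3]: 0, 1, 1, 1, 1, 1, 1, 2, 2, 2, 3, 3
  R[4]: 0, 1, 1, 1, 1, 1, 1, 2, 2, 2, 3, 4
  R[5]: 1, 2, 2, 2, 2, 2, 2, 3, 3, 3, 4, 5
  R[6]: 1, 2, 2, 3, 3, 3, 3, 4, 4, 4, 5, 6
  R[7]: 1, 2, 3, 4, 4, 4, 4, 5, 5, 5, 6, 7
  R[8]: 1, 2, 3, 4, 4, 4, 4, 5, 6, 6, 7, 8
  R[9]: 1, 2, 3, 4, 5, 5, 5, 6, 7, 7, 8, 9
  R[10]: 1, 2, 3, 4, 5, 5, 5, 6, 7, 8, 9, 10
  R[11]: 1, 2, 3, 4, 5, 6, 6, 7, 8, 9, 10, 11
  R[12]: 1, 2, 3, 4, 5, 6, 7, 8, 9, 10, 11, 12

second differences of R give the permutation w = (11, 8, 2, 12, 1, 4, 3, 9, 5, 10, 6, 7).

Fulton essential set (8 of the 32 Rothe cells):

[(1, 10, 0), (2, 7, 0), (4, 1, 0), (4, 7, 1), (4, 10, 2), (6, 3, 2), (8, 7, 4), (10, 7, 5)]


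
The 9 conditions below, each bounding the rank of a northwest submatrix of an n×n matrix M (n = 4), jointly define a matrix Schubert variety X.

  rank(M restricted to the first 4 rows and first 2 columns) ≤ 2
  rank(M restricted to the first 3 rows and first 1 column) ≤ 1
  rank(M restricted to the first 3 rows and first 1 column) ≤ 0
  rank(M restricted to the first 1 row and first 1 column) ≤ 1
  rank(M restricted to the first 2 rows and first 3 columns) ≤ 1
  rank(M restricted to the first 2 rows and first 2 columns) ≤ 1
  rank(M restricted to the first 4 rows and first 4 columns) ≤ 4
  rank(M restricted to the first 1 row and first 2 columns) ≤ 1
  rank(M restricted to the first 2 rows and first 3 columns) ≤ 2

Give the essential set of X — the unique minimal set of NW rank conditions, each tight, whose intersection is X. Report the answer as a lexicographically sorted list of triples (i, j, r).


Reconstructing r_w from the 9 given conditions:

  row 1: 0 1 1 1
  row 2: 0 1 1 2
  row 3: 0 1 2 3
  row 4: 1 2 3 4

hence w(1..4) = (2, 4, 3, 1).

D(w) has 4 cells with 2 SE-corners; essential set:

[(2, 3, 1), (3, 1, 0)]


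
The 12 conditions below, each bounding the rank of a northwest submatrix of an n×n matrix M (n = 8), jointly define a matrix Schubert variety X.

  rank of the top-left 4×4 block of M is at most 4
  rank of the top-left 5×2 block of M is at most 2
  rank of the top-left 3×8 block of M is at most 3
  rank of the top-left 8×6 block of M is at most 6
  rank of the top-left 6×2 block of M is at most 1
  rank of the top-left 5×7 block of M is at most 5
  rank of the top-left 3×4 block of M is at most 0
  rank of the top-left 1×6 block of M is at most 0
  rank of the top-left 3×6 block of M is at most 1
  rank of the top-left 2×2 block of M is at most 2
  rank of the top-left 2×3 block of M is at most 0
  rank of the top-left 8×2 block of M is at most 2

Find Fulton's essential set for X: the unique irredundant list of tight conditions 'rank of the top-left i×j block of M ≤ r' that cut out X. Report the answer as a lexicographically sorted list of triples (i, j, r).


Computing R[i][j] = min implied NW-rank bound (n=8, 12 conditions):

  i=1: 0  0  0  0  0  0  1  1
  i=2: 0  0  0  0  1  1  2  2
  i=3: 0  0  0  0  1  1  2  3
  i=4: 1  1  1  1  2  2  3  4
  i=5: 1  1  2  2  3  3  4  5
  i=6: 1  1  2  3  4  4  5  6
  i=7: 1  2  3  4  5  5  6  7
  i=8: 1  2  3  4  5  6  7  8

hence w(1..8) = (7, 5, 8, 1, 3, 4, 2, 6).

4 SE-corners of the 17-cell Rothe diagram give Ess(w):

[(1, 6, 0), (3, 4, 0), (3, 6, 1), (6, 2, 1)]


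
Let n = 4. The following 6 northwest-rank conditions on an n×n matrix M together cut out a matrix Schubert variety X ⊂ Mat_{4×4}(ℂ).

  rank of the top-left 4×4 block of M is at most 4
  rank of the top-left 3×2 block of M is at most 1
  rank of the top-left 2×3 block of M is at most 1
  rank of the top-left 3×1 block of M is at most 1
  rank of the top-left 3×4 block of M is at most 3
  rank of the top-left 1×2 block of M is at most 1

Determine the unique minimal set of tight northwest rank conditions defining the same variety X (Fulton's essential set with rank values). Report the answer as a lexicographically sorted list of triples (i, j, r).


The tightest implied rank at each (i,j), from the 6 conditions:

  row 1: 1, 1, 1, 1
  row 2: 1, 1, 1, 2
  row 3: 1, 1, 2, 3
  row 4: 1, 2, 3, 4

hence w(1..4) = (1, 4, 3, 2).

2 SE-corners of the 3-cell Rothe diagram give Ess(w):

[(2, 3, 1), (3, 2, 1)]


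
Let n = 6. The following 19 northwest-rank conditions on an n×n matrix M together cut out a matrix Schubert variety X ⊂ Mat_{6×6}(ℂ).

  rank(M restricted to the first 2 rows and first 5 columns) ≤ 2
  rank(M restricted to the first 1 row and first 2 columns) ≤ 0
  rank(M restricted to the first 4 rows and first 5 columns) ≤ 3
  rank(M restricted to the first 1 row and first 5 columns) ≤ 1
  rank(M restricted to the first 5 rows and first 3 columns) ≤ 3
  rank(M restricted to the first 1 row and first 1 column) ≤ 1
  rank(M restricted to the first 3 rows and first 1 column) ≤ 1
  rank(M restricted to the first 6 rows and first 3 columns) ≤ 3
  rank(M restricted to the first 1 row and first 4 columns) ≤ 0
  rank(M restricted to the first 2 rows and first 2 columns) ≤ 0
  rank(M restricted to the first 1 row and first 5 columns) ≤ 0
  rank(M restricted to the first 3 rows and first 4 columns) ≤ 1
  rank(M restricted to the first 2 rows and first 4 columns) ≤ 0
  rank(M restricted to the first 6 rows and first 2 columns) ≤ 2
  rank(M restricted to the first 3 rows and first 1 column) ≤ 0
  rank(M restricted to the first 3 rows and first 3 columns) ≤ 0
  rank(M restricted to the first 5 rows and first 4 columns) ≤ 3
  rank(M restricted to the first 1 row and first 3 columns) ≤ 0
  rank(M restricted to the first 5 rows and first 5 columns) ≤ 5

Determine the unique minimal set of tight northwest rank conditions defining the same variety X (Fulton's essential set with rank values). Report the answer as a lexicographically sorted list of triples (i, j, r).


Propagating the 19 rank bounds to every northwest block:

  row 1: 0 | 0 | 0 | 0 | 0 | 1
  row 2: 0 | 0 | 0 | 0 | 1 | 2
  row 3: 0 | 0 | 0 | 1 | 2 | 3
  row 4: 1 | 1 | 1 | 2 | 3 | 4
  row 5: 1 | 2 | 2 | 3 | 4 | 5
  row 6: 1 | 2 | 3 | 4 | 5 | 6

so w = (6, 5, 4, 1, 2, 3).

3 SE-corners of the 12-cell Rothe diagram give Ess(w):

[(1, 5, 0), (2, 4, 0), (3, 3, 0)]


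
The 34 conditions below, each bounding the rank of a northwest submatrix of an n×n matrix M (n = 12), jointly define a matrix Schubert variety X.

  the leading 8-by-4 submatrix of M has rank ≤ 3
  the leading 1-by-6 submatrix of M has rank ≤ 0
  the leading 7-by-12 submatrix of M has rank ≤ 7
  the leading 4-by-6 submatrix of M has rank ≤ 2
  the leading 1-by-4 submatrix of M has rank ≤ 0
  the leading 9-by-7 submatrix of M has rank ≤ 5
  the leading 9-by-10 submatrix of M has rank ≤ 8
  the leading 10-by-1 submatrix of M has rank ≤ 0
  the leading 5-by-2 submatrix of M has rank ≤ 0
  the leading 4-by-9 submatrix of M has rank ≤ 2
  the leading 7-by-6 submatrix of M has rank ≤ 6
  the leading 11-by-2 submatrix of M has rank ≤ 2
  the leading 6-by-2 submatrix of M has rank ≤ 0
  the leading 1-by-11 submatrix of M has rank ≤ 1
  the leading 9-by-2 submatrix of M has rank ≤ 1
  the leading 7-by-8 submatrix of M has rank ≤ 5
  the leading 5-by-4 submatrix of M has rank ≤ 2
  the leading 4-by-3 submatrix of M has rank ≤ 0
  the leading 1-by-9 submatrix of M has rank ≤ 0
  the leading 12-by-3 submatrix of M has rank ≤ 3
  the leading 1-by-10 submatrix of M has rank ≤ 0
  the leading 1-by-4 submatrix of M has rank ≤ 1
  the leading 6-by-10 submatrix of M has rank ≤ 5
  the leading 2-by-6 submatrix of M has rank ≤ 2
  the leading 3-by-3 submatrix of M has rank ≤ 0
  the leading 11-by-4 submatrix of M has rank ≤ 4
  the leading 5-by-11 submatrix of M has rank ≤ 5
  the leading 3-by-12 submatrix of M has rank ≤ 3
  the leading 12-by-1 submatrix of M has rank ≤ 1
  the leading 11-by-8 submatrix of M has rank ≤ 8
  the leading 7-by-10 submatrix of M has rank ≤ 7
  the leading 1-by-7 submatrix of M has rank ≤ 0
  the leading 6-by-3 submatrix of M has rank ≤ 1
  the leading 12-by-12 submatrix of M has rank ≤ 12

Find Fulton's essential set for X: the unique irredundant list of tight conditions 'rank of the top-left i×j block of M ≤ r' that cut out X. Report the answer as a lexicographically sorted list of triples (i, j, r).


Recovering R(i,j) via the rank-extension bound from the 34 conditions:

  i=1: 0, 0, 0, 0, 0, 0, 0, 0, 0, 0, 1, 1
  i=2: 0, 0, 0, 1, 1, 1, 1, 1, 1, 1, 2, 2
  i=3: 0, 0, 0, 1, 2, 2, 2, 2, 2, 2, 3, 3
  i=4: 0, 0, 0, 1, 2, 2, 2, 2, 2, 3, 4, 4
  i=5: 0, 0, 1, 2, 3, 3, 3, 3, 3, 4, 5, 5
  i=6: 0, 0, 1, 2, 3, 4, 4, 4, 4, 5, 6, 6
  i=7: 0, 1, 2, 3, 4, 5, 5, 5, 5, 6, 7, 7
  i=8: 0, 1, 2, 3, 4, 5, 5, 6, 6, 7, 8, 8
  i=9: 0, 1, 2, 3, 4, 5, 5, 6, 7, 8, 9, 9
  i=10: 0, 1, 2, 3, 4, 5, 6, 7, 8, 9, 10, 10
  i=11: 1, 2, 3, 4, 5, 6, 7, 8, 9, 10, 11, 11
  i=12: 1, 2, 3, 4, 5, 6, 7, 8, 9, 10, 11, 12

the unique w with this rank table is (11, 4, 5, 10, 3, 6, 2, 8, 9, 7, 1, 12).

D(w) has 33 cells with 6 SE-corners; essential set:

[(1, 10, 0), (4, 3, 0), (4, 9, 2), (6, 2, 0), (9, 7, 5), (10, 1, 0)]


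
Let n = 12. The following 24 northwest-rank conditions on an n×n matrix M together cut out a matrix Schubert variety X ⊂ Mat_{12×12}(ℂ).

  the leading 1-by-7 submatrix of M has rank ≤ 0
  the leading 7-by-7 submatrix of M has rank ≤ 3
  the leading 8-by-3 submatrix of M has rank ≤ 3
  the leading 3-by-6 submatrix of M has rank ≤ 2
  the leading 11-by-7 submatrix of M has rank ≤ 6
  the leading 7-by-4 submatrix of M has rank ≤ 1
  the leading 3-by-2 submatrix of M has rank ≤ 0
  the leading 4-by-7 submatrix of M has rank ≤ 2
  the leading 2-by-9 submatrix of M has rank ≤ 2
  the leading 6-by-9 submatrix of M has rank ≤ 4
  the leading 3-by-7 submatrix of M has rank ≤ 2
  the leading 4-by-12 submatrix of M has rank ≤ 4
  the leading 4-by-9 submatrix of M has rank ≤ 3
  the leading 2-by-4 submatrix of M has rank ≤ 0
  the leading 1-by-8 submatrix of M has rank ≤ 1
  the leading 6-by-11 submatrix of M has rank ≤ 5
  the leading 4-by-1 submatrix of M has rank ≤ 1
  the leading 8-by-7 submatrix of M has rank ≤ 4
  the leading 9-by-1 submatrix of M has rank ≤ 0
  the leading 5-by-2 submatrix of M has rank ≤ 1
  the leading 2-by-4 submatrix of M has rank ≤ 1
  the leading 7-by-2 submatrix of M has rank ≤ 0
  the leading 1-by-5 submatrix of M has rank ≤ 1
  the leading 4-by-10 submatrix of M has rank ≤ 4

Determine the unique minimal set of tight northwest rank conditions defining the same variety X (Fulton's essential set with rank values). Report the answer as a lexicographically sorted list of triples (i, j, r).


Recovering R(i,j) via the rank-extension bound from the 24 conditions:

  0 | 0 | 0 | 0 | 0 | 0 | 0 | 1 | 1 | 1 | 1 | 1
  0 | 0 | 0 | 0 | 1 | 1 | 1 | 2 | 2 | 2 | 2 | 2
  0 | 0 | 1 | 1 | 2 | 2 | 2 | 3 | 3 | 3 | 3 | 3
  0 | 0 | 1 | 1 | 2 | 2 | 2 | 3 | 3 | 4 | 4 | 4
  0 | 0 | 1 | 1 | 2 | 3 | 3 | 4 | 4 | 5 | 5 | 5
  0 | 0 | 1 | 1 | 2 | 3 | 3 | 4 | 4 | 5 | 5 | 6
  0 | 0 | 1 | 1 | 2 | 3 | 3 | 4 | 5 | 6 | 6 | 7
  0 | 1 | 2 | 2 | 3 | 4 | 4 | 5 | 6 | 7 | 7 | 8
  0 | 1 | 2 | 3 | 4 | 5 | 5 | 6 | 7 | 8 | 8 | 9
  1 | 2 | 3 | 4 | 5 | 6 | 6 | 7 | 8 | 9 | 9 | 10
  1 | 2 | 3 | 4 | 5 | 6 | 6 | 7 | 8 | 9 | 10 | 11
  1 | 2 | 3 | 4 | 5 | 6 | 7 | 8 | 9 | 10 | 11 | 12

hence w(1..12) = (8, 5, 3, 10, 6, 12, 9, 2, 4, 1, 11, 7).

ℓ(w)=35; the 11 essential cells (i,j,r):

[(1, 7, 0), (2, 4, 0), (4, 7, 2), (4, 9, 3), (6, 9, 4), (6, 11, 5), (7, 2, 0), (7, 4, 1), (7, 7, 3), (9, 1, 0), (11, 7, 6)]
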